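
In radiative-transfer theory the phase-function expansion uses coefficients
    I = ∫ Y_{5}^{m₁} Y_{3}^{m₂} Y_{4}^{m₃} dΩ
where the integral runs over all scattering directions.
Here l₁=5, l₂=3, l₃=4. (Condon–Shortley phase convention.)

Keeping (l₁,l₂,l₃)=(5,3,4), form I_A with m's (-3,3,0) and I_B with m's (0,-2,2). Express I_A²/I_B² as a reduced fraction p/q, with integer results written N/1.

l's match ⇒ only the (l;m) 3-j factors differ between A and B.
A: triangle coeff Δ(5,3,4) = 1/180180; Σ_t [4,4]: t=4:+1/2304 = 1/2304; (3j)²=5/143 [(5 3 4; -3 3 0)], sign=+1
B: triangle coeff Δ(5,3,4) = 1/180180; Σ_t [0,1]: t=0:+1/2880 t=1:−1/576 = -1/720; (3j)²=80/3003 [(5 3 4; 0 -2 2)], sign=-1
I_A²/I_B² = (5/143)/(80/3003) = 21/16

21/16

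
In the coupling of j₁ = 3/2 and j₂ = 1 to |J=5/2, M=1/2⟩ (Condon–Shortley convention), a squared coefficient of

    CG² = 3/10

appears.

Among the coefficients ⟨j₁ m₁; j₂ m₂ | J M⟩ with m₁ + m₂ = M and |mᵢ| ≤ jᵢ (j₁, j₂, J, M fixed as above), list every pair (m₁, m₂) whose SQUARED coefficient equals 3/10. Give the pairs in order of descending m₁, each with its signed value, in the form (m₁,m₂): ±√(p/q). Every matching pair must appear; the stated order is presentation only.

Admissible pairs with m₁+m₂ = M = 1/2: (-1/2,1), (1/2,0), (3/2,-1)
  (m₁,m₂)=(3/2,-1): CG² = 1/10, CG = +√(1/10)
  (m₁,m₂)=(1/2,0): CG² = 3/5, CG = +√(3/5)
  (m₁,m₂)=(-1/2,1): CG² = 3/10, CG = +√(3/10)   ← matches the target
Pairs with CG² = 3/10: (-1/2,1): +√(3/10)

(-1/2,1): +√(3/10)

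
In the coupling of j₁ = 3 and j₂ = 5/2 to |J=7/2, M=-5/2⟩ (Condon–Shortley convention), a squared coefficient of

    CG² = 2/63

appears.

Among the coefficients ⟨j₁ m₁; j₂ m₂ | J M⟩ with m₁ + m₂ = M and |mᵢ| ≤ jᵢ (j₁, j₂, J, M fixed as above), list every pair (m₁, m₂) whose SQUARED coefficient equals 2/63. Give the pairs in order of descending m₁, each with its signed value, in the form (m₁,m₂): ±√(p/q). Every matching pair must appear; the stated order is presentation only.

Admissible pairs with m₁+m₂ = M = -5/2: (-3,1/2), (-2,-1/2), (-1,-3/2), (0,-5/2)
  (m₁,m₂)=(0,-5/2): CG² = 8/21, CG = +√(8/21)
  (m₁,m₂)=(-1,-3/2): CG² = 10/63, CG = −√(10/63)
  (m₁,m₂)=(-2,-1/2): CG² = 2/63, CG = −√(2/63)   ← matches the target
  (m₁,m₂)=(-3,1/2): CG² = 3/7, CG = +√(3/7)
Pairs with CG² = 2/63: (-2,-1/2): −√(2/63)

(-2,-1/2): −√(2/63)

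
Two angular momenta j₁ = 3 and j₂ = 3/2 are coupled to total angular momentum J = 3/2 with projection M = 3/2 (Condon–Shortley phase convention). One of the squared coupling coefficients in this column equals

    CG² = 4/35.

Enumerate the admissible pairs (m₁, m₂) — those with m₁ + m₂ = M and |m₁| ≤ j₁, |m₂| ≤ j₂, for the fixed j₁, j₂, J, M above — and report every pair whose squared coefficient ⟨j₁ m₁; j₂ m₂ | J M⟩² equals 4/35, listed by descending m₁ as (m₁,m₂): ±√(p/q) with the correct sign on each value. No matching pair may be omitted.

(1,1/2): +√(4/35)

Admissible pairs with m₁+m₂ = M = 3/2: (0,3/2), (1,1/2), (2,-1/2), (3,-3/2)
  (m₁,m₂)=(3,-3/2): CG² = 4/7, CG = +√(4/7)
  (m₁,m₂)=(2,-1/2): CG² = 2/7, CG = −√(2/7)
  (m₁,m₂)=(1,1/2): CG² = 4/35, CG = +√(4/35)   ← matches the target
  (m₁,m₂)=(0,3/2): CG² = 1/35, CG = −√(1/35)
Pairs with CG² = 4/35: (1,1/2): +√(4/35)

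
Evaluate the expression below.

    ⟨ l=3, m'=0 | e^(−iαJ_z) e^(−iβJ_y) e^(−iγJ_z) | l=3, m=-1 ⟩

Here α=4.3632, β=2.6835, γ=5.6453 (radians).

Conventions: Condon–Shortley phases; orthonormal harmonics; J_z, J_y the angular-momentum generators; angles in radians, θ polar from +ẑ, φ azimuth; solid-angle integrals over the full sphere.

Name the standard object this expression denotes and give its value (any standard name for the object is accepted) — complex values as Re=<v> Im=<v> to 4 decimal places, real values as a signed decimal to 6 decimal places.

This is a Wigner D-matrix element — the rotation-matrix element ⟨l m'| R(α,β,γ) |l m⟩ in the angular-momentum basis.
D^3_{0,-1}(4.3632,2.6835,5.6453) = e^{-i·0·4.3632}·d^3_{0,-1}(2.6835)·e^{-i·-1·5.6453}. Compute d first:
With c≡cos(β/2)=0.227049 and s≡sin(β/2)=0.973883, N=[6·6·2·24]^{1/2}=41.569219
k: max(0,(-1)−(0))=0 … min(3+(-1),3−(0))=2
  k=0: (−1)^1·41.5692/(12)·0.2270^5·0.9739^1 = -0.002036
  k=1: (−1)^2·41.5692/(4)·0.2270^3·0.9739^3 = +0.112355
  k=2: (−1)^3·41.5692/(12)·0.2270^1·0.9739^5 = -0.689040
d^3_{0,-1}(2.6835) = -0.002036 +0.112355 -0.689040 = -0.578721
Phases: e^{-i·(0)·4.3632}=+1.000000+0.000000i, e^{-i·(-1)·5.6453}=+0.803357-0.595498i ⇒ D=-0.464920+0.344627i

Wigner D-matrix element, Re=-0.4649 Im=0.3446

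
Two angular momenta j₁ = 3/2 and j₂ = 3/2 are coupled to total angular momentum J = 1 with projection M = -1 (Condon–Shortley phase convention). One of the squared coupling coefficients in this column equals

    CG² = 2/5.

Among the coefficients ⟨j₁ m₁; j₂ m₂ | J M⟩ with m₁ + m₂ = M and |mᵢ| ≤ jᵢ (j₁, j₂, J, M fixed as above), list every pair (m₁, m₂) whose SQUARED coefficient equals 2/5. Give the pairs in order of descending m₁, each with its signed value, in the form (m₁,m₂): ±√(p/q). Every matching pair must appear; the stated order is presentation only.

Admissible pairs with m₁+m₂ = M = -1: (-3/2,1/2), (-1/2,-1/2), (1/2,-3/2)
  (m₁,m₂)=(1/2,-3/2): CG² = 3/10, CG = +√(3/10)
  (m₁,m₂)=(-1/2,-1/2): CG² = 2/5, CG = −√(2/5)   ← matches the target
  (m₁,m₂)=(-3/2,1/2): CG² = 3/10, CG = +√(3/10)
Pairs with CG² = 2/5: (-1/2,-1/2): −√(2/5)

(-1/2,-1/2): −√(2/5)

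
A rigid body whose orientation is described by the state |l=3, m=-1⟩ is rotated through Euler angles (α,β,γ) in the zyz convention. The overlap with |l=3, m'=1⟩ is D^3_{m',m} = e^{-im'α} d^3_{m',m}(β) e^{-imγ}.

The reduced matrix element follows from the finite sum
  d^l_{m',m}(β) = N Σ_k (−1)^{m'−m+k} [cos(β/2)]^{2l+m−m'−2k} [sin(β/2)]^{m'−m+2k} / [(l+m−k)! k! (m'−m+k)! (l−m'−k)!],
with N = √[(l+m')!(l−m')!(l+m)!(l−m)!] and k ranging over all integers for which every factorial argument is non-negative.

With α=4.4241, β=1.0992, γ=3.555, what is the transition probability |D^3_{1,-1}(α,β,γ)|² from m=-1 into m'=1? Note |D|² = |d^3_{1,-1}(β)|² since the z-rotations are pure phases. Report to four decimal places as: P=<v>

First d^3_{1,-1}(β=1.0992), then the phase factors e^{-i(1)α} and e^{-i(-1)γ}:
Half-angle: c=0.852734, s=0.522346. N=√(24·2·2·24)=48.000000
The bounds max(0,m−m')=0 and min(l+m,l−m')=2 give 3 terms
  k=0: (−1)^2·48.0000/(8)·0.8527^4·0.5223^2 = +0.865608
  k=1: (−1)^3·48.0000/(6)·0.8527^2·0.5223^4 = -0.433062
  k=2: (−1)^4·48.0000/(48)·0.8527^0·0.5223^6 = +0.020312
d^3_{1,-1}(1.0992) = +0.865608 -0.433062 +0.020312 = +0.452858
|D^3_{1,-1}|² = |d^3_{1,-1}(β)|² = (+0.452858)² = 0.205080 (the z-rotation phases have unit modulus)

P=0.2051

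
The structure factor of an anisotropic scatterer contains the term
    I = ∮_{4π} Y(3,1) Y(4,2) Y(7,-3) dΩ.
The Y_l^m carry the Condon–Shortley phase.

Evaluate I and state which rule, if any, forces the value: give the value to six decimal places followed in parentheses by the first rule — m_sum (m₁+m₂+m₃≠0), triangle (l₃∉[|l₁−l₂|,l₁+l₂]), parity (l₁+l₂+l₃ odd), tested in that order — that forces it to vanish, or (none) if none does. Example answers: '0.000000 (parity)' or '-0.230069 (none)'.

Rules hold: Σm=0, L=14 even, 1≤7≤7.
N = 7·9·15 = 945
Δ = 0!·6!·8!/15! = 1/45045
Racah Σ t=0..0: t=0:+1/20736 = 1/20736
⇒ 3j(3 4 7; 0 0 0)² = 35/1287, sgn -1
Racah Σ t=0..0: t=0:+1/69120 = 1/69120
⇒ 3j(3 4 7; 1 2 -3)² = 4/143, sgn +1
4πI² = N·(3j₀)²·(3jₘ)² = 14700/20449
I = -1·√(0.718862/4π) = -0.23917605
No selection rule forces the value: the integral is nonzero (none).

-0.239176 (none)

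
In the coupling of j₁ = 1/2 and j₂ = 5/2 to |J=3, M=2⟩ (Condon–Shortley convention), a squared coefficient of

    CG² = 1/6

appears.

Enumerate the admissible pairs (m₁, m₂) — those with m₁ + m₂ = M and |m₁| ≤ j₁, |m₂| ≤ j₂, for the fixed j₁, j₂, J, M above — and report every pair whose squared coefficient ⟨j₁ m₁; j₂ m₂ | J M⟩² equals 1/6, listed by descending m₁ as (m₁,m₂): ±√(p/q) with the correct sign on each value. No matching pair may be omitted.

(-1/2,5/2): +√(1/6)

Admissible pairs with m₁+m₂ = M = 2: (-1/2,5/2), (1/2,3/2)
  (m₁,m₂)=(1/2,3/2): CG² = 5/6, CG = +√(5/6)
  (m₁,m₂)=(-1/2,5/2): CG² = 1/6, CG = +√(1/6)   ← matches the target
Pairs with CG² = 1/6: (-1/2,5/2): +√(1/6)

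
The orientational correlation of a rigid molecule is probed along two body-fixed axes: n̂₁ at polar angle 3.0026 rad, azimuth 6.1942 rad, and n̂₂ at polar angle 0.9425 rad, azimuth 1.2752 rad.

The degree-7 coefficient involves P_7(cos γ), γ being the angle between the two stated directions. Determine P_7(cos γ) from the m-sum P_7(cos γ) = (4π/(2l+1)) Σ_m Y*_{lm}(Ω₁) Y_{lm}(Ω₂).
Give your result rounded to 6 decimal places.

Summing Y*_{l m}(θ₁,φ₁)·Y_{l m}(θ₂,φ₂) over m ∈ [−7, 7]; prefactor 4π/(2·7+1) = 0.837758:
  [-7]  conj(Y_{7,-7})(Ω₁) = 0.00000 - 0.00000j ; Y_{7,-7}(Ω₂) = -0.09964 - 0.05422j ; Δ = -0.00000 + 0.00000j
  [-6]  conj(Y_{7,-6})(Ω₁) = -0.00001 + 0.00001j ; Y_{7,-6}(Ω₂) = 0.06210 - 0.30204j ; Δ = 0.00000 + 0.00000j
  [-5]  conj(Y_{7,-5})(Ω₁) = 0.00020 - 0.00009j ; Y_{7,-5}(Ω₂) = 0.44207 - 0.04115j ; Δ = 0.00008 - 0.00005j
  [-4]  conj(Y_{7,-4})(Ω₁) = -0.00245 + 0.00091j ; Y_{7,-4}(Ω₂) = 0.10435 + 0.25502j ; Δ = -0.00049 - 0.00053j
  [-3]  conj(Y_{7,-3})(Ω₁) = 0.02152 - 0.00589j ; Y_{7,-3}(Ω₂) = 0.12414 - 0.10121j ; Δ = 0.00208 - 0.00291j
  [-2]  conj(Y_{7,-2})(Ω₁) = -0.13077 + 0.02352j ; Y_{7,-2}(Ω₂) = 0.29659 + 0.19910j ; Δ = -0.04347 - 0.01906j
  [-1]  conj(Y_{7,-1})(Ω₁) = 0.49358 - 0.04404j ; Y_{7,-1}(Ω₂) = 0.00375 - 0.01230j ; Δ = 0.00131 - 0.00624j
  [+0]  conj(Y_{7,0})(Ω₁) = -0.81622 + 0.00000j ; Y_{7,0}(Ω₂) = 0.35328 + 0.00000j ; Δ = -0.28836 + 0.00000j
  [+1]  conj(Y_{7,1})(Ω₁) = -0.49358 - 0.04404j ; Y_{7,1}(Ω₂) = -0.00375 - 0.01230j ; Δ = 0.00131 + 0.00624j
  [+2]  conj(Y_{7,2})(Ω₁) = -0.13077 - 0.02352j ; Y_{7,2}(Ω₂) = 0.29659 - 0.19910j ; Δ = -0.04347 + 0.01906j
  [+3]  conj(Y_{7,3})(Ω₁) = -0.02152 - 0.00589j ; Y_{7,3}(Ω₂) = -0.12414 - 0.10121j ; Δ = 0.00208 + 0.00291j
  [+4]  conj(Y_{7,4})(Ω₁) = -0.00245 - 0.00091j ; Y_{7,4}(Ω₂) = 0.10435 - 0.25502j ; Δ = -0.00049 + 0.00053j
  [+5]  conj(Y_{7,5})(Ω₁) = -0.00020 - 0.00009j ; Y_{7,5}(Ω₂) = -0.44207 - 0.04115j ; Δ = 0.00008 + 0.00005j
  [+6]  conj(Y_{7,6})(Ω₁) = -0.00001 - 0.00001j ; Y_{7,6}(Ω₂) = 0.06210 + 0.30204j ; Δ = 0.00000 - 0.00000j
  [+7]  conj(Y_{7,7})(Ω₁) = -0.00000 - 0.00000j ; Y_{7,7}(Ω₂) = 0.09964 - 0.05422j ; Δ = -0.00000 - 0.00000j
Accumulated sum -0.36933 - 0.00000j; after 4π/(2l+1) scaling, -0.30941 - 0.00000j ⇒ P_7 = -0.309412

-0.309412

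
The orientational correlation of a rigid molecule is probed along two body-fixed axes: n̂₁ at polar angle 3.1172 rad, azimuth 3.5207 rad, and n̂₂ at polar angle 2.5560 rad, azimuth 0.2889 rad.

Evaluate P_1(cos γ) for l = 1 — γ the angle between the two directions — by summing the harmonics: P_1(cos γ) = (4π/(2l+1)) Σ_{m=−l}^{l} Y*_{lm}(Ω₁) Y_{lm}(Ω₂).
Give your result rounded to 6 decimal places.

Summing Y*_{l m}(θ₁,φ₁)·Y_{l m}(θ₂,φ₂) over m ∈ [−1, 1]; prefactor 4π/(2·1+1) = 4.188790:
  m=-1: (-0.007828, -0.003119) × (0.183039, -0.054402) = (-0.001603, -0.000145)  (running Σ = (-0.001603, -0.000145))
  m=0: (-0.488457, -0.000000) × (-0.407194, 0.000000) = (0.198897, 0.000000)  (running Σ = (0.197294, -0.000145))
  m=1: (0.007828, -0.003119) × (-0.183039, -0.054402) = (-0.001603, 0.000145)  (running Σ = (0.195692, 0.000000))
Σ over m = (0.195692, 0.000000); ×(4π/3) → (0.819711, 0.000000). Real part: 0.819711

0.819711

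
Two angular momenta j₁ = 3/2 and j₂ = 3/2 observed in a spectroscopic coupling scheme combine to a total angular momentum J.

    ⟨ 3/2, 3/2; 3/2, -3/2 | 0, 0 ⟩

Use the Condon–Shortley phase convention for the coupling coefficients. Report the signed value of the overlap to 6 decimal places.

+√(1/4) = +0.500000

j₁+j₂−J=3  J+j₁−j₂=0  J−j₁+j₂=0  j₁+j₂+J+1=4
(j₁±m₁, j₂±m₂, J±M) = (3,0,0,3,0,0)
P² = 9
sum k=0..0:
  [0] +1/6 = 1/6
S = 1/6
C² = P²·S² = 1/4 ; C = +0.500000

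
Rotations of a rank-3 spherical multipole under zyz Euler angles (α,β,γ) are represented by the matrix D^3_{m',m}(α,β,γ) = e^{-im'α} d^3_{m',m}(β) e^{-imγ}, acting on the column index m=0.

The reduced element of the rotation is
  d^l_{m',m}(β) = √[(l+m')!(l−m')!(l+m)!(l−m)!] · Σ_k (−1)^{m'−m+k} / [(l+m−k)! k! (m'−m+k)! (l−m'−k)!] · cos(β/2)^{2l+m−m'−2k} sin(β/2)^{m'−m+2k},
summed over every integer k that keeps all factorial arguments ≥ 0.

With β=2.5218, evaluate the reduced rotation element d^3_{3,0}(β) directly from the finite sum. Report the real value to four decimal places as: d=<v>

d=-0.1096

d^3_{3,0}(β=2.5218) via the finite sum:
Half-angle: c=0.304960, s=0.952365. N=√(720·1·6·6)=160.996894
The bounds max(0,m−m')=0 and min(l+m,l−m')=0 give 1 term
  k=0: (−1)^3·160.9969/(36)·0.3050^3·0.9524^3 = -0.109560
d^3_{3,0}(2.5218) = -0.109560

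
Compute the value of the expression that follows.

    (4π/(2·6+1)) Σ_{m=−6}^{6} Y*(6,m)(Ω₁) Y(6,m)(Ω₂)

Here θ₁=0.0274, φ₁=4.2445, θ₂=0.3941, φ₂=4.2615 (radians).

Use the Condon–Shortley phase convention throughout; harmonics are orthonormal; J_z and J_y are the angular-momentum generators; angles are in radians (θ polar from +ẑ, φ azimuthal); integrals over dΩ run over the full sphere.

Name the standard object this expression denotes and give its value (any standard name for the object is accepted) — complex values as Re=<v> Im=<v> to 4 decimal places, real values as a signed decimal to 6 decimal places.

This sum is the spherical-harmonic addition theorem: it equals the Legendre polynomial P_l(cos γ) of the angle γ between the two directions.
Addition theorem: P_6(cos γ) = (4π/13) Σ_m Y*_{lm}(Ω₁) Y_{lm}(Ω₂), m = −6…6:
  term(m=-6) = (0.000000, -0.000000)   from Y*(Ω₁)=(0.000000, 0.000000), Y(Ω₂)=(0.001403, -0.000654)
  term(m=-5) = (0.000000, -0.000000)   from Y*(Ω₁)=(-0.000000, 0.000000), Y(Ω₂)=(-0.009999, -0.008146)
  term(m=-4) = (0.000000, -0.000000)   from Y*(Ω₁)=(-0.000001, -0.000002), Y(Ω₂)=(-0.014988, 0.063227)
  term(m=-3) = (0.000023, -0.000001)   from Y*(Ω₁)=(0.000106, 0.000018), Y(Ω₂)=(0.212033, -0.046998)
  term(m=-2) = (0.001806, -0.000061)   from Y*(Ω₁)=(-0.002315, 0.003142), Y(Ω₂)=(-0.287115, -0.363135)
  term(m=-1) = (0.044792, -0.000762)   from Y*(Ω₁)=(-0.040570, -0.080287), Y(Ω₂)=(-0.217016, 0.448240)
  term(m=+0) = (-0.082945, 0.000000)   from Y*(Ω₁)=(1.009105, -0.000000), Y(Ω₂)=(-0.082197, 0.000000)
  term(m=+1) = (0.044792, 0.000762)   from Y*(Ω₁)=(0.040570, -0.080287), Y(Ω₂)=(0.217016, 0.448240)
  term(m=+2) = (0.001806, 0.000061)   from Y*(Ω₁)=(-0.002315, -0.003142), Y(Ω₂)=(-0.287115, 0.363135)
  term(m=+3) = (0.000023, 0.000001)   from Y*(Ω₁)=(-0.000106, 0.000018), Y(Ω₂)=(-0.212033, -0.046998)
  term(m=+4) = (0.000000, 0.000000)   from Y*(Ω₁)=(-0.000001, 0.000002), Y(Ω₂)=(-0.014988, -0.063227)
  term(m=+5) = (0.000000, 0.000000)   from Y*(Ω₁)=(0.000000, 0.000000), Y(Ω₂)=(0.009999, -0.008146)
  term(m=+6) = (0.000000, 0.000000)   from Y*(Ω₁)=(0.000000, -0.000000), Y(Ω₂)=(0.001403, 0.000654)
Accumulated sum (0.010297, 0.000000); after 4π/(2l+1) scaling, (0.009953, 0.000000) ⇒ P_6 = 0.009953

Legendre polynomial (addition theorem), +0.009953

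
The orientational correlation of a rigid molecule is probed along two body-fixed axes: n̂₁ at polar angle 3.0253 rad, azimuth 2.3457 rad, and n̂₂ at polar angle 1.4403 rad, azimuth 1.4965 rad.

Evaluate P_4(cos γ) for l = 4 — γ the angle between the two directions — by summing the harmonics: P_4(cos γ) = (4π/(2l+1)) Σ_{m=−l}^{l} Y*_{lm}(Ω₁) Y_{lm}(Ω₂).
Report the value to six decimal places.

0.364401

Expand P_4 via completeness: Σ_{m} conj(Y_{4,m}) at Ω₁ times Y_{4,m} at Ω₂ —
  m=-4: Y*=(-0.000080, 0.000003)  Y=(0.408926, 0.125235)  product (-0.000033, -0.000009)
  m=-3: Y*=(-0.001416, -0.001329)  Y=(-0.035093, 0.154829)  product (0.000256, -0.000173)
  m=-2: Y*=(-0.000558, -0.026592)  Y=(0.286685, 0.042916)  product (0.000981, -0.007648)
  m=-1: Y*=(0.148989, -0.152150)  Y=(-0.013055, 0.175393)  product (0.024741, 0.028118)
  m=+0: Y*=(0.789987, -0.000000)  Y=(0.264681, 0.000000)  product (0.209094, 0.000000)
  m=+1: Y*=(-0.148989, -0.152150)  Y=(0.013055, 0.175393)  product (0.024741, -0.028118)
  m=+2: Y*=(-0.000558, 0.026592)  Y=(0.286685, -0.042916)  product (0.000981, 0.007648)
  m=+3: Y*=(0.001416, -0.001329)  Y=(0.035093, 0.154829)  product (0.000256, 0.000173)
  m=+4: Y*=(-0.000080, -0.000003)  Y=(0.408926, -0.125235)  product (-0.000033, 0.000009)
Total Σ_m = (0.260983, -0.000000). Multiply by 1.396263: (0.364401, -0.000000). P_4(cos γ) = 0.364401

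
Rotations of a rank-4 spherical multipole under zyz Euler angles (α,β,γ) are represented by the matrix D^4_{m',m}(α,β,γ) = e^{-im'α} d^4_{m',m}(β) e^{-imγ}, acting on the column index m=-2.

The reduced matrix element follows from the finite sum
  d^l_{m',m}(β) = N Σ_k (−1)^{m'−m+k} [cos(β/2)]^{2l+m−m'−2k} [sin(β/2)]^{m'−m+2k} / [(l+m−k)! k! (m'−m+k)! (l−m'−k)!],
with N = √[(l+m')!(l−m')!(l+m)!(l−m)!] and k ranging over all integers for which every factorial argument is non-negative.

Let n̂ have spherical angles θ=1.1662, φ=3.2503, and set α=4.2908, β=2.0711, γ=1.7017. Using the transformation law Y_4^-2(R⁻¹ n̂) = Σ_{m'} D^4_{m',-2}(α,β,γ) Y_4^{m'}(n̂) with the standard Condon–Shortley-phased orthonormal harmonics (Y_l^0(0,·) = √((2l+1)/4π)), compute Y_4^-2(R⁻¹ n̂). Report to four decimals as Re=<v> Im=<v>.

Re=-0.0138 Im=-0.2110

Need the full column D^4_{m',-2} for m'=−4..4 at α=4.2908, β=2.0711, γ=1.7017.
cos(β/2)=0.510053, sin(β/2)=0.860143
d^4_{-4,-2}: single k=2 term ⇒ +0.068931;  D = -0.010045+0.068195i
d^4_{-3,-2}: k∈[1..2] ⇒ +0.028903 -0.246589 = -0.217686;  D = +0.183524+0.117074i
d^4_{-2,-2}: k∈[0..2] ⇒ +0.004581 -0.156320 +0.555693 = +0.403954;  D = +0.337588-0.221839i
d^4_{-1,-2}: k∈[0..2] ⇒ -0.032773 +0.466009 -0.883515 = -0.450279;  D = -0.071641-0.444543i
d^4_{0,-2}: k∈[0..2] ⇒ +0.123582 -0.937203 +0.999484 = +0.185863;  D = -0.179529-0.048106i
d^4_{1,-2}: k∈[0..2] ⇒ -0.310673 +1.325273 -0.753783 = +0.260817;  D = +0.164688-0.202246i
d^4_{2,-2}: k∈[0..2] ⇒ +0.555693 -1.264258 +0.299616 = -0.408949;  D = -0.183678-0.365378i
d^4_{3,-2}: k∈[0..1] ⇒ -0.701269 +0.664774 = -0.036495;  D = +0.036459-0.001613i
d^4_{4,-2}: single k=0 term ⇒ +0.557485;  D = +0.205419-0.518260i
Y_4^{m'}(θ=1.1662,φ=3.2503) and Σ D·Y over m':
  (-0.0100+0.0682i)·(+0.2866-0.1331i)  (+0.1835+0.1171i)·(-0.3626+0.1226i)  (+0.3376-0.2218i)·(+0.0234-0.0052i)  (-0.0716-0.4445i)·(+0.3260-0.0356i)  (-0.1795-0.0481i)·(-0.0855+0.0000i)  (+0.1647-0.2022i)·(-0.3260-0.0356i)  (-0.1837-0.3654i)·(+0.0234+0.0052i)  (+0.0365-0.0016i)·(+0.3626+0.1226i)  (+0.2054-0.5183i)·(+0.2866+0.1331i)
Y_4^-2(R⁻¹ n̂) = -0.013764-0.210962i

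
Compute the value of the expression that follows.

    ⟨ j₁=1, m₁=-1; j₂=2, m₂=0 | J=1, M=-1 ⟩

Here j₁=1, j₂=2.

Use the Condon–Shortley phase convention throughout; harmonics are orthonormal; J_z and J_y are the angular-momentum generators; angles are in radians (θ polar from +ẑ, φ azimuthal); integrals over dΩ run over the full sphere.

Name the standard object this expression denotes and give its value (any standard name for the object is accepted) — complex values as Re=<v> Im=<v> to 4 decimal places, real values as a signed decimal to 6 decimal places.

Clebsch–Gordan coefficient, +√(1/10) ≈ +0.316228

This is a Clebsch–Gordan (vector-coupling) coefficient.
√[3·2!0!2!/5! · 0!2!2!2!0!2!] = √(8/5)
  +(−1)^2/∏(2,0,0,0,0,2)! = 1/4  (running 1/4)
⟨..|..⟩ = √(8/5)·(1/4) = +0.316228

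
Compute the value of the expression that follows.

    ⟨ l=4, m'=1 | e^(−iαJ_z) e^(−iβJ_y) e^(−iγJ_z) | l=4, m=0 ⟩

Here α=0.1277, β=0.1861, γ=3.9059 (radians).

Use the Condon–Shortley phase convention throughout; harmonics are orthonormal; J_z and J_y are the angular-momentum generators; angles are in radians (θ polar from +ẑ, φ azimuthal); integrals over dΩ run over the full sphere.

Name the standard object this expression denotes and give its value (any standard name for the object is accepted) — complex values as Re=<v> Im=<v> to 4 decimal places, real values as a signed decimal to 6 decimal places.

Wigner D-matrix element, Re=-0.3791 Im=0.0487

This is a Wigner D-matrix element — the rotation-matrix element ⟨l m'| R(α,β,γ) |l m⟩ in the angular-momentum basis.
D^4_{1,0}(0.1277,0.1861,3.9059) = e^{-i·1·0.1277}·d^4_{1,0}(0.1861)·e^{-i·0·3.9059}. Compute d first:
c=cos(0.186100/2)=0.995674, s=sin(0.186100/2)=0.092916; N=√[120·6·24·24]=643.987578
Admissible k: 0..3 (factorial args all ≥0)
  k=0: (−1)^1·643.9876/(144)·0.9957^7·0.0929^1 = -0.403111
  k=1: (−1)^2·643.9876/(24)·0.9957^5·0.0929^3 = +0.021063
  k=2: (−1)^3·643.9876/(24)·0.9957^3·0.0929^5 = -0.000183
  k=3: (−1)^4·643.9876/(144)·0.9957^1·0.0929^7 = +0.000000
d^4_{1,0}(0.1861) = -0.403111 +0.021063 -0.000183 +0.000000 = -0.382231
Phases: e^{-i·(1)·0.1277}=+0.991857-0.127353i, e^{-i·(0)·3.9059}=+1.000000+0.000000i ⇒ D=-0.379119+0.048678i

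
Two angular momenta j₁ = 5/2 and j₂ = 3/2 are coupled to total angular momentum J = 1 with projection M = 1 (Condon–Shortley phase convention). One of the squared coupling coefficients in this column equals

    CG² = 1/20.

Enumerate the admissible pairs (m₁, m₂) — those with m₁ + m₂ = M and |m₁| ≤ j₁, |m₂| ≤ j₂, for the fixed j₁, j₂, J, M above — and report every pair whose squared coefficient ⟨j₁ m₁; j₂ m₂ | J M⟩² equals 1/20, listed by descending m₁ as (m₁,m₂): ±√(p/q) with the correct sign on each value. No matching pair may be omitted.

(-1/2,3/2): −√(1/20)

Admissible pairs with m₁+m₂ = M = 1: (-1/2,3/2), (1/2,1/2), (3/2,-1/2), (5/2,-3/2)
  (m₁,m₂)=(5/2,-3/2): CG² = 1/2, CG = +√(1/2)
  (m₁,m₂)=(3/2,-1/2): CG² = 3/10, CG = −√(3/10)
  (m₁,m₂)=(1/2,1/2): CG² = 3/20, CG = +√(3/20)
  (m₁,m₂)=(-1/2,3/2): CG² = 1/20, CG = −√(1/20)   ← matches the target
Pairs with CG² = 1/20: (-1/2,3/2): −√(1/20)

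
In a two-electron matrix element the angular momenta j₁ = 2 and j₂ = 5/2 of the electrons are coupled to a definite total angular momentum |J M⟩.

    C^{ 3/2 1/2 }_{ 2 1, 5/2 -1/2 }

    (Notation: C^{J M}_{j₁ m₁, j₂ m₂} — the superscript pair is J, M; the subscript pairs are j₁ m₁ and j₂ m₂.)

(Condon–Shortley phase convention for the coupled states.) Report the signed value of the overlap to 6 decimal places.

−√(5/21) = -0.487950

√[4·3!1!2!/7! · 3!1!2!3!2!1!] = √(48/35)
  +(−1)^0/∏(0,3,1,2,0,0)! = 1/12  (running 1/12)
  +(−1)^1/∏(1,2,0,1,1,1)! = -1/2  (running -5/12)
⟨..|..⟩ = √(48/35)·(-5/12) = -0.487950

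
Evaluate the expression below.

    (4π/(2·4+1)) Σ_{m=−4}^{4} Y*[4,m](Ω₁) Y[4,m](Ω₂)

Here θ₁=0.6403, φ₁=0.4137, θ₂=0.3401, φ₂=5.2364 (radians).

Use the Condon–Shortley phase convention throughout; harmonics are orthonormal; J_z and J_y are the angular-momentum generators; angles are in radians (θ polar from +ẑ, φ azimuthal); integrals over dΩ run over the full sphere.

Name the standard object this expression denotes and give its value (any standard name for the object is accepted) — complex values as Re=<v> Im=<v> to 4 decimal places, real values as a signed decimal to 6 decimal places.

This sum is the spherical-harmonic addition theorem: it equals the Legendre polynomial P_l(cos γ) of the angle γ between the two directions.
Term-by-term m-sum for l=4 (normalisation 4π/9 = 1.396263):
  [-4]  conj(Y_{4,-4})(Ω₁) = -0.004730+0.056179i ; Y_{4,-4}(Ω₂) = -0.002748-0.004741i ; Δ = +0.000279-0.000132i
  [-3]  conj(Y_{4,-3})(Ω₁) = +0.069296+0.202511i ; Y_{4,-3}(Ω₂) = -0.043800+0.000054i ; Δ = -0.003046-0.008866i
  [-2]  conj(Y_{4,-2})(Ω₁) = +0.282955+0.307782i ; Y_{4,-2}(Ω₂) = -0.097037+0.168394i ; Δ = -0.079286+0.017782i
  [-1]  conj(Y_{4,-1})(Ω₁) = +0.311609+0.136808i ; Y_{4,-1}(Ω₂) = +0.239776+0.414909i ; Δ = +0.017953+0.162092i
  [+0]  conj(Y_{4,0})(Ω₁) = -0.192343-0.000000i ; Y_{4,0}(Ω₂) = +0.421272+0.000000i ; Δ = -0.081029-0.000000i
  [+1]  conj(Y_{4,1})(Ω₁) = -0.311609+0.136808i ; Y_{4,1}(Ω₂) = -0.239776+0.414909i ; Δ = +0.017953-0.162092i
  [+2]  conj(Y_{4,2})(Ω₁) = +0.282955-0.307782i ; Y_{4,2}(Ω₂) = -0.097037-0.168394i ; Δ = -0.079286-0.017782i
  [+3]  conj(Y_{4,3})(Ω₁) = -0.069296+0.202511i ; Y_{4,3}(Ω₂) = +0.043800+0.000054i ; Δ = -0.003046+0.008866i
  [+4]  conj(Y_{4,4})(Ω₁) = -0.004730-0.056179i ; Y_{4,4}(Ω₂) = -0.002748+0.004741i ; Δ = +0.000279+0.000132i
Accumulated sum -0.209227-0.000000i; after 4π/(2l+1) scaling, -0.292136-0.000000i ⇒ P_4 = -0.292136

Legendre polynomial (addition theorem), -0.292136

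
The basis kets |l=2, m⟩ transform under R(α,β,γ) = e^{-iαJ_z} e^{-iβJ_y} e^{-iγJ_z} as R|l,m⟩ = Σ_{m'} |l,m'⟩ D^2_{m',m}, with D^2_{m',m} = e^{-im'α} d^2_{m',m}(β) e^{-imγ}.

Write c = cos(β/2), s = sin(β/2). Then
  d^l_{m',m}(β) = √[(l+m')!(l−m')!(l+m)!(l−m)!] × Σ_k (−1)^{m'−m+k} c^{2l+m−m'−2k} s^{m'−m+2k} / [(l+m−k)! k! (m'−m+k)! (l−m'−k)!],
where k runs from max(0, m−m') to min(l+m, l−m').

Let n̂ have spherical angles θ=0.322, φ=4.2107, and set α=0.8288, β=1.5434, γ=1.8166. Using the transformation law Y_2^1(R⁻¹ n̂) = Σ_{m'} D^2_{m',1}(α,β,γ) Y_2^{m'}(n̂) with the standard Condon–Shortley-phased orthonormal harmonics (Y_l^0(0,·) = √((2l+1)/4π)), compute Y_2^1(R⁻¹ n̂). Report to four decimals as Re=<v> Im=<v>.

Need the full column D^2_{m',1} for m'=−2..2 at α=0.8288, β=1.5434, γ=1.8166.
cos(β/2)=0.716726, sin(β/2)=0.697355
d^2_{-2,1}: single k=3 term ⇒ +0.486121;  D = +0.479989-0.076968i
d^2_{-1,1}: k∈[2..3] ⇒ +0.749437 -0.236491 = +0.512946;  D = +0.282391-0.428216i
d^2_{0,1}: k∈[1..2] ⇒ +0.628911 -0.595374 = +0.033537;  D = -0.008161-0.032529i
d^2_{1,1}: k∈[0..1] ⇒ +0.263884 -0.749437 = -0.485553;  D = +0.426996+0.231163i
d^2_{2,1}: single k=0 term ⇒ -0.513504;  D = +0.485361-0.167663i
Y_2^{m'}(θ=0.322,φ=4.2107) and Σ D·Y over m':
  (+0.4800-0.0770i)·(-0.0208-0.0326i)  (+0.2824-0.4282i)·(-0.1115+0.2033i)  (-0.0082-0.0325i)·(+0.5360+0.0000i)  (+0.4270+0.2312i)·(+0.1115+0.2033i)  (+0.4854-0.1677i)·(-0.0208+0.0326i)
Y_2^1(R⁻¹ n̂) = +0.034710+0.205613i

Re=0.0347 Im=0.2056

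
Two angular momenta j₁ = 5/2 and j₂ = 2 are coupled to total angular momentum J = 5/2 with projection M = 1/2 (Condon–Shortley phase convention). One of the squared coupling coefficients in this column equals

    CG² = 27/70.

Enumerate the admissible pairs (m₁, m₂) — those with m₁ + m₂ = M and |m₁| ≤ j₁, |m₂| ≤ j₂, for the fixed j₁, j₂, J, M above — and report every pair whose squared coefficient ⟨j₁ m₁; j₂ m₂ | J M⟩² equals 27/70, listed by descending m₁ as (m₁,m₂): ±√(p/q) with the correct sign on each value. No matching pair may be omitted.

Admissible pairs with m₁+m₂ = M = 1/2: (-3/2,2), (-1/2,1), (1/2,0), (3/2,-1), (5/2,-2)
  (m₁,m₂)=(5/2,-2): CG² = 3/14, CG = +√(3/14)
  (m₁,m₂)=(3/2,-1): CG² = 6/35, CG = +√(6/35)
  (m₁,m₂)=(1/2,0): CG² = 8/35, CG = −√(8/35)
  (m₁,m₂)=(-1/2,1): CG² = 0/1, CG = 0
  (m₁,m₂)=(-3/2,2): CG² = 27/70, CG = +√(27/70)   ← matches the target
Pairs with CG² = 27/70: (-3/2,2): +√(27/70)

(-3/2,2): +√(27/70)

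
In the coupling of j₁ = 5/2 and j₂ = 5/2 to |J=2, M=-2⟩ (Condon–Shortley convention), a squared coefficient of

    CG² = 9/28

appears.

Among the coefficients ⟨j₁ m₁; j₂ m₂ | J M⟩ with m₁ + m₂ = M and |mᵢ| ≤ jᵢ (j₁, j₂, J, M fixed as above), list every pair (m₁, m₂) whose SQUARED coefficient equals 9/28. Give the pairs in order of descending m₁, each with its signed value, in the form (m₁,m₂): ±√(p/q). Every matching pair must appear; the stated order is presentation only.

Admissible pairs with m₁+m₂ = M = -2: (-5/2,1/2), (-3/2,-1/2), (-1/2,-3/2), (1/2,-5/2)
  (m₁,m₂)=(1/2,-5/2): CG² = 5/28, CG = +√(5/28)
  (m₁,m₂)=(-1/2,-3/2): CG² = 9/28, CG = −√(9/28)   ← matches the target
  (m₁,m₂)=(-3/2,-1/2): CG² = 9/28, CG = +√(9/28)   ← matches the target
  (m₁,m₂)=(-5/2,1/2): CG² = 5/28, CG = −√(5/28)
Pairs with CG² = 9/28: (-1/2,-3/2): −√(9/28); (-3/2,-1/2): +√(9/28)

(-1/2,-3/2): −√(9/28); (-3/2,-1/2): +√(9/28)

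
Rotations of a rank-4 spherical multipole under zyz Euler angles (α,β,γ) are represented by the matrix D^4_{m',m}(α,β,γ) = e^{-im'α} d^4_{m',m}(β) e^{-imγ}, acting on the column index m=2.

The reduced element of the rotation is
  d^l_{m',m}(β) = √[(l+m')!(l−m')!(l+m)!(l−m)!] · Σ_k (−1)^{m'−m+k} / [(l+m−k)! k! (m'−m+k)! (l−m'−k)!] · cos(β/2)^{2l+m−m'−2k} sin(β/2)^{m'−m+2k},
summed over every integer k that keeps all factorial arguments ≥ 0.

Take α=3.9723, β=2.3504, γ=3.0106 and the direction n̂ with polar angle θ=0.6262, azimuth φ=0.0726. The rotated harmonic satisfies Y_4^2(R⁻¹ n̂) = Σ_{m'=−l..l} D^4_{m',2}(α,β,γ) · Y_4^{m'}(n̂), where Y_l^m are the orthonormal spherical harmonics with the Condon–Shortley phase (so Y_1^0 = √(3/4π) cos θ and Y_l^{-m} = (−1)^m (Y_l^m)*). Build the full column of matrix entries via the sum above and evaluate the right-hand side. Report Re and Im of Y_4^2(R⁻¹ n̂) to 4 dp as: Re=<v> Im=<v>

Need the full column D^4_{m',2} for m'=−4..4 at α=3.9723, β=2.3504, γ=3.0106.
cos(β/2)=0.385359, sin(β/2)=0.922767
d^4_{-4,2}: single k=6 term ⇒ +0.485133;  D = -0.438257-0.208051i
d^4_{-3,2}: k∈[5..6] ⇒ +0.429774 -0.821435 = -0.391661;  D = -0.362624+0.147993i
d^4_{-2,2}: k∈[4..6] ⇒ +0.239839 -1.100179 +0.525698 = -0.334642;  D = +0.115566-0.314054i
d^4_{-1,2}: k∈[3..5] ⇒ +0.094431 -0.812197 +0.931420 = +0.213654;  D = -0.098301-0.189697i
d^4_{0,2}: k∈[2..4] ⇒ +0.026454 -0.404499 +0.869768 = +0.491723;  D = +0.474944+0.127355i
d^4_{1,2}: k∈[1..3] ⇒ +0.004941 -0.141647 +0.541465 = +0.404758;  D = -0.341045+0.217985i
d^4_{2,2}: k∈[0..2] ⇒ +0.000486 -0.033462 +0.239839 = +0.206863;  D = +0.035276-0.203833i
d^4_{3,2}: k∈[0..1] ⇒ -0.004357 +0.074953 = +0.070595;  D = +0.043246+0.055798i
d^4_{4,2}: single k=0 term ⇒ +0.014755;  D = -0.014707-0.001190i
Y_4^{m'}(θ=0.6262,φ=0.0726) and Σ D·Y over m':
  (-0.4383-0.2081i)·(+0.0500-0.0149i)  (-0.3626+0.1480i)·(+0.1993-0.0441i)  (+0.1156-0.3141i)·(+0.4088-0.0598i)  (-0.0983-0.1897i)·(+0.3575-0.0260i)  (+0.4749+0.1274i)·(-0.1703+0.0000i)  (-0.3410+0.2180i)·(-0.3575-0.0260i)  (+0.0353-0.2038i)·(+0.4088+0.0598i)  (+0.0432+0.0558i)·(-0.1993-0.0441i)  (-0.0147-0.0012i)·(+0.0500+0.0149i)
Y_4^2(R⁻¹ n̂) = -0.035952-0.344202i

Re=-0.0360 Im=-0.3442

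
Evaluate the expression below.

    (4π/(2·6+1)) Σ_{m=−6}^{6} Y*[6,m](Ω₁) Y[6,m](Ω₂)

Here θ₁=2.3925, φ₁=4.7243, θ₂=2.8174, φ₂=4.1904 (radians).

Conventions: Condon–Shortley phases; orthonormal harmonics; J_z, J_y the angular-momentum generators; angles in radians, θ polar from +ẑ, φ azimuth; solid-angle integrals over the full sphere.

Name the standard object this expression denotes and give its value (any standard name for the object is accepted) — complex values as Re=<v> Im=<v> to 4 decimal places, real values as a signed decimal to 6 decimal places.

Legendre polynomial (addition theorem), -0.328926

This sum is the spherical-harmonic addition theorem: it equals the Legendre polynomial P_l(cos γ) of the angle γ between the two directions.
Summing Y*_{l m}(θ₁,φ₁)·Y_{l m}(θ₂,φ₂) over m ∈ [−6, 6]; prefactor 4π/(2·6+1) = 0.966644:
  m=-6: (-0.048051-0.003440i) × (+0.000505-0.000005i) = -0.000024-0.000002i  (running Σ = -0.000024-0.000002i)
  m=-5: (-0.010681+0.179139i) × (+0.002638+0.004485i) = -0.000832+0.000425i  (running Σ = -0.000856+0.000423i)
  m=-4: (+0.375440+0.017901i) × (-0.016135+0.028367i) = -0.006566+0.010361i  (running Σ = -0.007421+0.010784i)
  m=-3: (+0.015601-0.436415i) × (-0.137385+0.000663i) = -0.001854+0.059967i  (running Σ = -0.009275+0.070752i)
  m=-2: (-0.126458-0.003013i) × (-0.190575-0.327645i) = +0.023113+0.042008i  (running Σ = +0.013837+0.112759i)
  m=-1: (+0.003910-0.328228i) × (+0.290700-0.505384i) = -0.164745-0.097392i  (running Σ = -0.150907+0.015367i)
  m=0: (-0.232383-0.000000i) × (+0.165512+0.000000i) = -0.038462-0.000000i  (running Σ = -0.189369+0.015367i)
  m=1: (-0.003910-0.328228i) × (-0.290700-0.505384i) = -0.164745+0.097392i  (running Σ = -0.354114+0.112759i)
  m=2: (-0.126458+0.003013i) × (-0.190575+0.327645i) = +0.023113-0.042008i  (running Σ = -0.331001+0.070752i)
  m=3: (-0.015601-0.436415i) × (+0.137385+0.000663i) = -0.001854-0.059967i  (running Σ = -0.332855+0.010784i)
  m=4: (+0.375440-0.017901i) × (-0.016135-0.028367i) = -0.006566-0.010361i  (running Σ = -0.339421+0.000423i)
  m=5: (+0.010681+0.179139i) × (-0.002638+0.004485i) = -0.000832-0.000425i  (running Σ = -0.340252-0.000002i)
  m=6: (-0.048051+0.003440i) × (+0.000505+0.000005i) = -0.000024+0.000002i  (running Σ = -0.340276-0.000000i)
Total Σ_m = -0.340276-0.000000i. Multiply by 0.966644: -0.328926-0.000000i. P_6(cos γ) = -0.328926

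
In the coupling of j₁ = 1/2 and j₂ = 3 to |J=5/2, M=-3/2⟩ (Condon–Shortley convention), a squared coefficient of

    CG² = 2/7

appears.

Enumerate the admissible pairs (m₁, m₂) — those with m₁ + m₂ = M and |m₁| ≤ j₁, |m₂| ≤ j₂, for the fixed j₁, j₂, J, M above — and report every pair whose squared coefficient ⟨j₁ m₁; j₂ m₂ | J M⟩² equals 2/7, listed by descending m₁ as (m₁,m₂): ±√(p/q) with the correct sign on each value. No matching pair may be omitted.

Admissible pairs with m₁+m₂ = M = -3/2: (-1/2,-1), (1/2,-2)
  (m₁,m₂)=(1/2,-2): CG² = 5/7, CG = +√(5/7)
  (m₁,m₂)=(-1/2,-1): CG² = 2/7, CG = −√(2/7)   ← matches the target
Pairs with CG² = 2/7: (-1/2,-1): −√(2/7)

(-1/2,-1): −√(2/7)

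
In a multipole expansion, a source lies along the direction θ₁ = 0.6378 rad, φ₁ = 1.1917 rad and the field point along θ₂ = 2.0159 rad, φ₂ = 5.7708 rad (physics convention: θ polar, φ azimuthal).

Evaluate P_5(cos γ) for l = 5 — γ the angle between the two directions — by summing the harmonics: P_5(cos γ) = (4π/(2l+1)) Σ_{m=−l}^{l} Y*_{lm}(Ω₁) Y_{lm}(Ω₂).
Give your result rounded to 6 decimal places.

-0.246201

Addition theorem: P_5(cos γ) = (4π/11) Σ_m Y*_{lm}(Ω₁) Y_{lm}(Ω₂), m = −5…5:
  m=-5: (0.032922, -0.011081) × (-0.232583, 0.152270) = (-0.005970, 0.007590)  (running Σ = (-0.005970, 0.007590))
  m=-4: (0.008061, -0.147998) × (0.193183, -0.372209) = (-0.053529, -0.031591)  (running Σ = (-0.059499, -0.024000))
  m=-3: (-0.318722, -0.147528) × (0.005718, 0.169908) = (0.023244, -0.054997)  (running Σ = (-0.036255, -0.078998))
  m=-2: (-0.328208, 0.310819) × (0.137016, 0.225484) = (-0.115054, -0.031419)  (running Σ = (-0.151309, -0.110416))
  m=-1: (0.050293, 0.126248) × (-0.220106, -0.123809) = (0.004561, -0.034015)  (running Σ = (-0.146749, -0.144431))
  m=0: (-0.369745, -0.000000) × (-0.210914, 0.000000) = (0.077984, 0.000000)  (running Σ = (-0.068764, -0.144431))
  m=1: (-0.050293, 0.126248) × (0.220106, -0.123809) = (0.004561, 0.034015)  (running Σ = (-0.064203, -0.110416))
  m=2: (-0.328208, -0.310819) × (0.137016, -0.225484) = (-0.115054, 0.031419)  (running Σ = (-0.179258, -0.078998))
  m=3: (0.318722, -0.147528) × (-0.005718, 0.169908) = (0.023244, 0.054997)  (running Σ = (-0.156014, -0.024000))
  m=4: (0.008061, 0.147998) × (0.193183, 0.372209) = (-0.053529, 0.031591)  (running Σ = (-0.209543, 0.007590))
  m=5: (-0.032922, -0.011081) × (0.232583, 0.152270) = (-0.005970, -0.007590)  (running Σ = (-0.215513, -0.000000))
Σ over m = (-0.215513, -0.000000); ×(4π/11) → (-0.246201, -0.000000). Real part: -0.246201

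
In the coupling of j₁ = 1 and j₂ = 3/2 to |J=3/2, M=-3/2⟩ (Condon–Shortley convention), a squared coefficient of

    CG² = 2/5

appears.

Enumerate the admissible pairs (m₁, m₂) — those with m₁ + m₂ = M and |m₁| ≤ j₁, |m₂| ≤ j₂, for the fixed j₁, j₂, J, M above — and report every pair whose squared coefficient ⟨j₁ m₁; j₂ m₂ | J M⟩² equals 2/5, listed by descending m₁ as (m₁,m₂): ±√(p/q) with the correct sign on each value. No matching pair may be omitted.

(-1,-1/2): −√(2/5)

Admissible pairs with m₁+m₂ = M = -3/2: (-1,-1/2), (0,-3/2)
  (m₁,m₂)=(0,-3/2): CG² = 3/5, CG = +√(3/5)
  (m₁,m₂)=(-1,-1/2): CG² = 2/5, CG = −√(2/5)   ← matches the target
Pairs with CG² = 2/5: (-1,-1/2): −√(2/5)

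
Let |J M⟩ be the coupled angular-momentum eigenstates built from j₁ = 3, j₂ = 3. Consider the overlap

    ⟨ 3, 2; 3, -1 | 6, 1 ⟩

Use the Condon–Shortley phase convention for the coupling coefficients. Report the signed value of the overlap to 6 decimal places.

+0.337100

triangle: 0!*6!*6!/13! = 518400/6227020800
(j±m)!: 5!*1!*2!*4!*7!*5! = 3483648000
prefactor² = (2J+1)*Δ*N² = 41472000/11
  k=0: +1/(0!*0!*1!*2!*5!*4!) = 1/5760
Σ = 1/5760  ⇒  CG² = 41472000/11*(1/5760)² = 5/44
CG = +√(5/44) = +0.337100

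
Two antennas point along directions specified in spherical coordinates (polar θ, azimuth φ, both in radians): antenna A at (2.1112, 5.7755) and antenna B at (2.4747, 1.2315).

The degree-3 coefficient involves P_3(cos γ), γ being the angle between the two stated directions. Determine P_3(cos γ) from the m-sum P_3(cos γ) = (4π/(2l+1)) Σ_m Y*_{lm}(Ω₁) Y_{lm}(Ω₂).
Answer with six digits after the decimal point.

-0.394632

Summing Y*_{l m}(θ₁,φ₁)·Y_{l m}(θ₂,φ₂) over m ∈ [−3, 3]; prefactor 4π/(2·3+1) = 1.795196:
  m=-3: Y*=+0.012554-0.262771i  Y=-0.084027+0.051854i  product +0.012571+0.022731i
  m=-2: Y*=-0.203867+0.328502i  Y=+0.239171+0.192852i  product -0.112111+0.039252i
  m=-1: Y*=+0.078333-0.043579i  Y=+0.138852-0.393410i  product -0.006268-0.036868i
  m=+0: Y*=+0.321883-0.000000i  Y=-0.025509+0.000000i  product -0.008211+0.000000i
  m=+1: Y*=-0.078333-0.043579i  Y=-0.138852-0.393410i  product -0.006268+0.036868i
  m=+2: Y*=-0.203867-0.328502i  Y=+0.239171-0.192852i  product -0.112111-0.039252i
  m=+3: Y*=-0.012554-0.262771i  Y=+0.084027+0.051854i  product +0.012571-0.022731i
Total Σ_m = -0.219827+0.000000i. Multiply by 1.795196: -0.394632+0.000000i. P_3(cos γ) = -0.394632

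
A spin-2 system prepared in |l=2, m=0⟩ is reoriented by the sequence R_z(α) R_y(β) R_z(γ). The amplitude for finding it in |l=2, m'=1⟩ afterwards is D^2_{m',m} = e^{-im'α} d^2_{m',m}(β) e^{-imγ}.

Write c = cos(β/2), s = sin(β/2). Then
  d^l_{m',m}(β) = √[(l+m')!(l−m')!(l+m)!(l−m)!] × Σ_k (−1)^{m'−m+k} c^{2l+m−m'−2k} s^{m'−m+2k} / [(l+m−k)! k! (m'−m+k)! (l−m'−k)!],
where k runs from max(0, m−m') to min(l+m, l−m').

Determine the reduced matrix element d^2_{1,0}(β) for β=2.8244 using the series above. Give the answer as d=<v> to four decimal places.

d^2_{1,0}(β=2.8244) via the finite sum:
With c≡cos(β/2)=0.157932 and s≡sin(β/2)=0.987450, N=[6·1·2·2]^{1/2}=4.898979
The bounds max(0,m−m')=0 and min(l+m,l−m')=1 give 2 terms
  k=0: (−1)^1·4.8990/(2)·0.1579^3·0.9874^1 = -0.009528
  k=1: (−1)^2·4.8990/(2)·0.1579^1·0.9874^3 = +0.372470
d^2_{1,0}(2.8244) = -0.009528 +0.372470 = +0.362942

d=0.3629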